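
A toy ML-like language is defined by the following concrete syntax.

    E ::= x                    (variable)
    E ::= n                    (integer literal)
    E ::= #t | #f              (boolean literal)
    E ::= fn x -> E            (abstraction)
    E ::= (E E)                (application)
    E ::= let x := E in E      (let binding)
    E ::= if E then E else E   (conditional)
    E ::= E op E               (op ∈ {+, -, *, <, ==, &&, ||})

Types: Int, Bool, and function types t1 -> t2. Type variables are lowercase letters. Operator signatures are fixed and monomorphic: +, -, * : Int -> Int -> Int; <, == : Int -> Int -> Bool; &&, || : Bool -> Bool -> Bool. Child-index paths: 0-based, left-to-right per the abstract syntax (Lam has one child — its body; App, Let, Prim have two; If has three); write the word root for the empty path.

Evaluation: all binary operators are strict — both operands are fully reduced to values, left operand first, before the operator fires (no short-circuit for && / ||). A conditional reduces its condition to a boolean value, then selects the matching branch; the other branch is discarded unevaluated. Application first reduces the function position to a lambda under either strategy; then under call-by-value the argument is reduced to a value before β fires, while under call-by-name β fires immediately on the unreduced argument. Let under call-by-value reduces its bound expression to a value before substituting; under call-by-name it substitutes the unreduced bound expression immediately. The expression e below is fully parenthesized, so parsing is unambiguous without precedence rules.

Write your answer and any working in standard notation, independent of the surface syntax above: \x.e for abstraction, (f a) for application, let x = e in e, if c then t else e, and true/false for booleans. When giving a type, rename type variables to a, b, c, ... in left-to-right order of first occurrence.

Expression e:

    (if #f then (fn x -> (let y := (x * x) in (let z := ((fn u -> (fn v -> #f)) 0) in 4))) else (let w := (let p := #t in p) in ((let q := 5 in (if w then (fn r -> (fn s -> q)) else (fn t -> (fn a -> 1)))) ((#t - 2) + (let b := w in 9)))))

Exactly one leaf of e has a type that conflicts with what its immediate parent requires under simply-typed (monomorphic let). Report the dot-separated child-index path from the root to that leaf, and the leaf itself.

Answer: 2.1.1.0.0 : true

Derivation:
  unify Bool ~ Bool
x : a
  unify a ~ Int
x : Int
  unify Int ~ Int
let y : Int
\v._ : c -> Bool
\u._ : b -> c -> Bool
  unify b -> c -> Bool ~ Int -> d
  unify b ~ Int
  unify c -> Bool ~ d
_ _ : c -> Bool
let z : c -> Bool
\x._ : Int -> Int
let p : Bool
p : Bool
let w : Bool
let q : Int
w : Bool
  unify Bool ~ Bool
q : Int
\s._ : f -> Int
\r._ : e -> f -> Int
\a._ : h -> Int
\t._ : g -> h -> Int
  unify e -> f -> Int ~ g -> h -> Int
  unify e ~ g
  unify f -> Int ~ h -> Int
  unify f ~ h
  unify Int ~ Int
  unify Bool ~ Int
  FAIL: mismatch Bool ~ Int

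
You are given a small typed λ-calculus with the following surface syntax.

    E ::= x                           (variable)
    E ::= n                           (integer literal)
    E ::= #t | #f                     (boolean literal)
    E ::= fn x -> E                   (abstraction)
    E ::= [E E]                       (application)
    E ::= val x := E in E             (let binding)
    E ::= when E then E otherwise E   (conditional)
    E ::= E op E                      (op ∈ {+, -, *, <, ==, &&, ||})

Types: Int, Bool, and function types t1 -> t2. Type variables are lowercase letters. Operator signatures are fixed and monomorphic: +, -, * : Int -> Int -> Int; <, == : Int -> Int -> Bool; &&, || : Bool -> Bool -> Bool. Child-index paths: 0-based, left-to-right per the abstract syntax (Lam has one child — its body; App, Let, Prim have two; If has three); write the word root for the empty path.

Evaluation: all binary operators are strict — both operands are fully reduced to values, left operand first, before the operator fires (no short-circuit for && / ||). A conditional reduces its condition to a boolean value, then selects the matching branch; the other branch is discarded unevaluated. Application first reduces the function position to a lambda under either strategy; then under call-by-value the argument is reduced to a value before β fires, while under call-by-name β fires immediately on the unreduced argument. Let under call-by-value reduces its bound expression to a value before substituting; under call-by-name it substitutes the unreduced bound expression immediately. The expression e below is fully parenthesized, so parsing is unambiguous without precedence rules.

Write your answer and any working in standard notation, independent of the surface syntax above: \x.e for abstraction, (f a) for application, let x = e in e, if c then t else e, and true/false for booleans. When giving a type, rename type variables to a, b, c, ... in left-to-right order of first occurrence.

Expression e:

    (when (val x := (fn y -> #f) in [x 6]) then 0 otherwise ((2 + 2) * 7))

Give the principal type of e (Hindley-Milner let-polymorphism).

Answer: Int

Working:
\y._ : a -> Bool
let x : forall. a -> Bool
x : b -> Bool
  unify b -> Bool ~ Int -> c
  unify b ~ Int
  unify Bool ~ c
_ _ : Bool
  unify Bool ~ Bool
  unify Int ~ Int
  unify Int ~ Int
  unify Int ~ Int
  unify Int ~ Int
  unify Int ~ Int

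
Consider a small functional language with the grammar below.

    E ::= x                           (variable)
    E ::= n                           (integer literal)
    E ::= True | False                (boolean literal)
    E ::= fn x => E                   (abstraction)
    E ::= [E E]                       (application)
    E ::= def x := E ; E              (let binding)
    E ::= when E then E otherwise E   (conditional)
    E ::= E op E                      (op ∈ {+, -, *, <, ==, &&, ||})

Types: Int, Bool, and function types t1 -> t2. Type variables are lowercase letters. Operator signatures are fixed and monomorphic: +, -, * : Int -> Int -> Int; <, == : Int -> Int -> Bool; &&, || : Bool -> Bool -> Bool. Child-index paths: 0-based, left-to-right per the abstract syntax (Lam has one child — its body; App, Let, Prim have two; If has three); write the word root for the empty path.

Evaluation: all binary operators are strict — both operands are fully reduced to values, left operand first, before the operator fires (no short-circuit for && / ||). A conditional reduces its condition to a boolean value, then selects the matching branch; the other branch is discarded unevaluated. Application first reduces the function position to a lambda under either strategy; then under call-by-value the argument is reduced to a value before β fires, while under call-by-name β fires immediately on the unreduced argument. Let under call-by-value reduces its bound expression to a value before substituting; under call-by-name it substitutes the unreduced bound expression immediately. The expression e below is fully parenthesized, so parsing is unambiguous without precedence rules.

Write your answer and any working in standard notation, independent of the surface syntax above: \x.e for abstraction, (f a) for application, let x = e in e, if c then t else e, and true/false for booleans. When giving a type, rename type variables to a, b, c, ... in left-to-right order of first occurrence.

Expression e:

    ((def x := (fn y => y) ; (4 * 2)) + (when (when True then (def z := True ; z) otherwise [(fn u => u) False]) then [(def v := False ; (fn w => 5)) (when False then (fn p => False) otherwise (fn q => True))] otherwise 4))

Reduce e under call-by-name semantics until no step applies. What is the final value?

Trace:
step 0: ((let x = (\y.y) in (4 * 2)) + (if (if true then (let z = true in z) else ((\u.u) false)) then ((let v = false in (\w.5)) (if false then (\p.false) else (\q.true))) else 4))
step 1: [let@0] ((4 * 2) + (if (if true then (let z = true in z) else ((\u.u) false)) then ((let v = false in (\w.5)) (if false then (\p.false) else (\q.true))) else 4))
step 2: [delta@0] (8 + (if (if true then (let z = true in z) else ((\u.u) false)) then ((let v = false in (\w.5)) (if false then (\p.false) else (\q.true))) else 4))
step 3: [if@1.0] (8 + (if (let z = true in z) then ((let v = false in (\w.5)) (if false then (\p.false) else (\q.true))) else 4))
step 4: [let@1.0] (8 + (if true then ((let v = false in (\w.5)) (if false then (\p.false) else (\q.true))) else 4))
step 5: [if@1] (8 + ((let v = false in (\w.5)) (if false then (\p.false) else (\q.true))))
step 6: [let@1.0] (8 + ((\w.5) (if false then (\p.false) else (\q.true))))
step 7: [beta@1] (8 + 5)
step 8: [delta@root] 13

Answer: 13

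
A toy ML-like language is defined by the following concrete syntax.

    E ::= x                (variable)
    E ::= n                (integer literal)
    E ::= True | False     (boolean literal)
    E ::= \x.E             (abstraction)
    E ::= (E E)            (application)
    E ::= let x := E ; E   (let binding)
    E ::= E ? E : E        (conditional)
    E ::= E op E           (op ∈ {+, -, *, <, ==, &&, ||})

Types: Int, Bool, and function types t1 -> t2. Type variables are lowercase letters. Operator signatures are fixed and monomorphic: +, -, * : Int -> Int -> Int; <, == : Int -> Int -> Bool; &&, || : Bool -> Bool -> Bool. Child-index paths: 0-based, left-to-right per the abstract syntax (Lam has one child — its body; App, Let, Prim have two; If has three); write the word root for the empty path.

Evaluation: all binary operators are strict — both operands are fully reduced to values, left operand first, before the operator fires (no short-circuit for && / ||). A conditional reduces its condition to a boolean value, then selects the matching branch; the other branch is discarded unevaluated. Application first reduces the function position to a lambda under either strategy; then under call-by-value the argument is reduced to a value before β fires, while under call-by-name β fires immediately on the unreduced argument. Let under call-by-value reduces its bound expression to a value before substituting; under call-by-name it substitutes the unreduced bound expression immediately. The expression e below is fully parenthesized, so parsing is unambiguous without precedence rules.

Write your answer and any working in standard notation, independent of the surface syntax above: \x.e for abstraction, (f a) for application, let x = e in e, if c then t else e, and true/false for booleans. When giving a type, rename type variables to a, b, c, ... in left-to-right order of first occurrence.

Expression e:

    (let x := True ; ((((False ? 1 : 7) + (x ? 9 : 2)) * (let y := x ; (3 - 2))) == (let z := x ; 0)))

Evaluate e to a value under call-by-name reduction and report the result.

Trace:
step 0: (let x = true in ((((if false then 1 else 7) + (if x then 9 else 2)) * (let y = x in (3 - 2))) == (let z = x in 0)))
step 1: [let@root] ((((if false then 1 else 7) + (if true then 9 else 2)) * (let y = true in (3 - 2))) == (let z = true in 0))
step 2: [if@0.0.0] (((7 + (if true then 9 else 2)) * (let y = true in (3 - 2))) == (let z = true in 0))
step 3: [if@0.0.1] (((7 + 9) * (let y = true in (3 - 2))) == (let z = true in 0))
step 4: [delta@0.0] ((16 * (let y = true in (3 - 2))) == (let z = true in 0))
step 5: [let@0.1] ((16 * (3 - 2)) == (let z = true in 0))
step 6: [delta@0.1] ((16 * 1) == (let z = true in 0))
step 7: [delta@0] (16 == (let z = true in 0))
step 8: [let@1] (16 == 0)
step 9: [delta@root] false

Answer: false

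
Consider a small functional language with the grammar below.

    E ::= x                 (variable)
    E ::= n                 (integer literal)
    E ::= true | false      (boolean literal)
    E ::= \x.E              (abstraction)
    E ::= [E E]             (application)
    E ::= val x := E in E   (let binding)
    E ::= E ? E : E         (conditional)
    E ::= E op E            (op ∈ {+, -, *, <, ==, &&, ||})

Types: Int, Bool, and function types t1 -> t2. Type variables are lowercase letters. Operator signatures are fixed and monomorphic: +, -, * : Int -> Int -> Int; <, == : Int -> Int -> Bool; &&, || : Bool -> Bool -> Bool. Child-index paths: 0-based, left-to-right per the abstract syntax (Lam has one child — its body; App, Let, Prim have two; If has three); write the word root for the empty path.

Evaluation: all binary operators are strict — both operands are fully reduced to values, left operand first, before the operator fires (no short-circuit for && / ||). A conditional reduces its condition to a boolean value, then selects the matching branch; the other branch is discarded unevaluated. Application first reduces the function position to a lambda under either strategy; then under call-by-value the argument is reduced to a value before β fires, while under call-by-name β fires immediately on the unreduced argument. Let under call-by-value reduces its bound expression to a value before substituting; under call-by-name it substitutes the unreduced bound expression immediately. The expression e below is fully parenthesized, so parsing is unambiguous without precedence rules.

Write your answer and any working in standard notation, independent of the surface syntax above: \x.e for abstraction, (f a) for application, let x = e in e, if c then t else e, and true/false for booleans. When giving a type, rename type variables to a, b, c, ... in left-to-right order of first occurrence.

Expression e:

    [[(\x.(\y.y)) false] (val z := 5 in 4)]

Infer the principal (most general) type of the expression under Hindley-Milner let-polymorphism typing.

Derivation:
y : b
\y._ : b -> b
\x._ : a -> b -> b
  unify a -> b -> b ~ Bool -> c
  unify a ~ Bool
  unify b -> b ~ c
_ _ : b -> b
let z : Int
  unify b -> b ~ Int -> d
  unify b ~ Int
  unify Int ~ d
_ _ : Int

Answer: Int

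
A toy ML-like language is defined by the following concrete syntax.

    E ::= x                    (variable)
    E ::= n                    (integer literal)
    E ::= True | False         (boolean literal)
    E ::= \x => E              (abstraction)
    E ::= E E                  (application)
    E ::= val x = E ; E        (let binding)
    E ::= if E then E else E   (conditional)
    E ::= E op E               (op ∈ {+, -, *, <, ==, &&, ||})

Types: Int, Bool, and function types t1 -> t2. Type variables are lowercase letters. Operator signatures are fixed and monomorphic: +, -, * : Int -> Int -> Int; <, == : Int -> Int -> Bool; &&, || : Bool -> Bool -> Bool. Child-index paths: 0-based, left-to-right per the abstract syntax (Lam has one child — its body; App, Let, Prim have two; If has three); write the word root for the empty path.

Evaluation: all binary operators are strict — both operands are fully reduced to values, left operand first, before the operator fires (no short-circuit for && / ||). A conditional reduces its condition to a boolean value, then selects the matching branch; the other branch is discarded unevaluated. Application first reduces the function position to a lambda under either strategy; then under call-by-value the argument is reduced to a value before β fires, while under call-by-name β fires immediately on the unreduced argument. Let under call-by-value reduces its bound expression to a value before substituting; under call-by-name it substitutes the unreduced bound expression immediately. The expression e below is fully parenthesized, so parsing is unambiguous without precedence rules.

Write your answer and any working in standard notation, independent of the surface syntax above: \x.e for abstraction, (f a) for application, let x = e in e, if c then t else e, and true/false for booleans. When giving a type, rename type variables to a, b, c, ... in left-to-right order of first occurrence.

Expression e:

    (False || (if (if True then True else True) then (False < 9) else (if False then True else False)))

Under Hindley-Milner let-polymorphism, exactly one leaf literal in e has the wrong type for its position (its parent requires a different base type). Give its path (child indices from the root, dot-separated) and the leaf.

Answer: 1.1.0 : false

Trace:
  unify Bool ~ Bool
  unify Bool ~ Bool
  unify Bool ~ Bool
  unify Bool ~ Bool
  unify Bool ~ Int
  FAIL: mismatch Bool ~ Int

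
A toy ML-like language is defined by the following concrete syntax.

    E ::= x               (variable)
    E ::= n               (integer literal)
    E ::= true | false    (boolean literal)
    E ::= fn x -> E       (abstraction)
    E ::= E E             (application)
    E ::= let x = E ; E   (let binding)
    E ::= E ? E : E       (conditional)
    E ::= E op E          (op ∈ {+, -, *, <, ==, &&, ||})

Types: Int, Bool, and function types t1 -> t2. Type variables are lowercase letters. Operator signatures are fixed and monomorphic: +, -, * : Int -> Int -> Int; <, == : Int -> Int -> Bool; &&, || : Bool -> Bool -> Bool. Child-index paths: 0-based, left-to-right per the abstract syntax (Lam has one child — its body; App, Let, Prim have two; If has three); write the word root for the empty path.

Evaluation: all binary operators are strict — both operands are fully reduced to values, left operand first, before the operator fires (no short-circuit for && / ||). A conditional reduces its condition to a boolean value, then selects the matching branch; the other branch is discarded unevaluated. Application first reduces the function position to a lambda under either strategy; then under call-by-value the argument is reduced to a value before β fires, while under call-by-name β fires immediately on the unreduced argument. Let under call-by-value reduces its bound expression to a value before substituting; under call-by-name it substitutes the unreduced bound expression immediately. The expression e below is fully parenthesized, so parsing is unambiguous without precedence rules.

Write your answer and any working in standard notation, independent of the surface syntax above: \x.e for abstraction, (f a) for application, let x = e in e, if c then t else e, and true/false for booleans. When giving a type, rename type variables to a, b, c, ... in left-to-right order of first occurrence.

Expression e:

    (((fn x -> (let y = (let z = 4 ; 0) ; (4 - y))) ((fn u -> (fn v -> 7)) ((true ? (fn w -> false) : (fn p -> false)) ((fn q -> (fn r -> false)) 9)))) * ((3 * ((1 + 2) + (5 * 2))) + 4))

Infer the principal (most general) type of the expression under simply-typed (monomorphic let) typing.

Derivation:
let z : Int
let y : Int
  unify Int ~ Int
y : Int
  unify Int ~ Int
\x._ : a -> Int
\v._ : c -> Int
\u._ : b -> c -> Int
  unify Bool ~ Bool
\w._ : d -> Bool
\p._ : e -> Bool
  unify d -> Bool ~ e -> Bool
  unify d ~ e
  unify Bool ~ Bool
\r._ : g -> Bool
\q._ : f -> g -> Bool
  unify f -> g -> Bool ~ Int -> h
  unify f ~ Int
  unify g -> Bool ~ h
_ _ : g -> Bool
  unify e -> Bool ~ (g -> Bool) -> i
  unify e ~ g -> Bool
  unify Bool ~ i
_ _ : Bool
  unify b -> c -> Int ~ Bool -> j
  unify b ~ Bool
  unify c -> Int ~ j
_ _ : c -> Int
  unify a -> Int ~ (c -> Int) -> k
  unify a ~ c -> Int
  unify Int ~ k
_ _ : Int
  unify Int ~ Int
  unify Int ~ Int
  unify Int ~ Int
  unify Int ~ Int
  unify Int ~ Int
  unify Int ~ Int
  unify Int ~ Int
  unify Int ~ Int
  unify Int ~ Int
  unify Int ~ Int
  unify Int ~ Int
  unify Int ~ Int

Answer: Int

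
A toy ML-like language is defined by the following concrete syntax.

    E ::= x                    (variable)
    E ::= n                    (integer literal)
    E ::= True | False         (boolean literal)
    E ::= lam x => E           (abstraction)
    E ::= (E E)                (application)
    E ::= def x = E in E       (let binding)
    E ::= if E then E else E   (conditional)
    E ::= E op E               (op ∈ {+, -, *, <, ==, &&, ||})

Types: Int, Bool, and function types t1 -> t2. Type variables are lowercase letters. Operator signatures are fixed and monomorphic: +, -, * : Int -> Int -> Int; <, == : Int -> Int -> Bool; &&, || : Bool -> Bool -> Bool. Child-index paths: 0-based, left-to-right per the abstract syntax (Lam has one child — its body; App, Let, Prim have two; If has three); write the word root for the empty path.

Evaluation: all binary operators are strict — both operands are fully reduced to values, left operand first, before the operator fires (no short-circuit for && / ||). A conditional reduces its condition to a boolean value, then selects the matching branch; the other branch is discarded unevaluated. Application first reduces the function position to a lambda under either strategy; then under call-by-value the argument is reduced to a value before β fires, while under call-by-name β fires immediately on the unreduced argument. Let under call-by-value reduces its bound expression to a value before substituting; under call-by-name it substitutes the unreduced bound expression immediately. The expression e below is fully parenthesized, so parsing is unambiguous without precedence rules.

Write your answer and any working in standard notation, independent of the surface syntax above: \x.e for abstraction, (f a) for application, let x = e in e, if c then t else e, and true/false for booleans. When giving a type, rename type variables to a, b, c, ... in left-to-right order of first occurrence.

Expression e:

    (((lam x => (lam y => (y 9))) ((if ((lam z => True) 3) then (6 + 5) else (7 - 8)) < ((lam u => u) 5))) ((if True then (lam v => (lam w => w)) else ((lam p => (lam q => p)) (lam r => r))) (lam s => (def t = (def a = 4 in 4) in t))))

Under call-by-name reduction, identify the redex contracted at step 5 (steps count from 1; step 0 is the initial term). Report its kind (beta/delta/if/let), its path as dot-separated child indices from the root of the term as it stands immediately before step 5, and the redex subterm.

Answer: beta at root : ((\w.w) 9)

Derivation:
step 0: (((\x.(\y.(y 9))) ((if ((\z.true) 3) then (6 + 5) else (7 - 8)) < ((\u.u) 5))) ((if true then (\v.(\w.w)) else ((\p.(\q.p)) (\r.r))) (\s.(let t = (let a = 4 in 4) in t))))
step 1: [beta@0] ((\y.(y 9)) ((if true then (\v.(\w.w)) else ((\p.(\q.p)) (\r.r))) (\s.(let t = (let a = 4 in 4) in t))))
step 2: [beta@root] (((if true then (\v.(\w.w)) else ((\p.(\q.p)) (\r.r))) (\s.(let t = (let a = 4 in 4) in t))) 9)
step 3: [if@0.0] (((\v.(\w.w)) (\s.(let t = (let a = 4 in 4) in t))) 9)
step 4: [beta@0] ((\w.w) 9)
step 5: [beta@root] 9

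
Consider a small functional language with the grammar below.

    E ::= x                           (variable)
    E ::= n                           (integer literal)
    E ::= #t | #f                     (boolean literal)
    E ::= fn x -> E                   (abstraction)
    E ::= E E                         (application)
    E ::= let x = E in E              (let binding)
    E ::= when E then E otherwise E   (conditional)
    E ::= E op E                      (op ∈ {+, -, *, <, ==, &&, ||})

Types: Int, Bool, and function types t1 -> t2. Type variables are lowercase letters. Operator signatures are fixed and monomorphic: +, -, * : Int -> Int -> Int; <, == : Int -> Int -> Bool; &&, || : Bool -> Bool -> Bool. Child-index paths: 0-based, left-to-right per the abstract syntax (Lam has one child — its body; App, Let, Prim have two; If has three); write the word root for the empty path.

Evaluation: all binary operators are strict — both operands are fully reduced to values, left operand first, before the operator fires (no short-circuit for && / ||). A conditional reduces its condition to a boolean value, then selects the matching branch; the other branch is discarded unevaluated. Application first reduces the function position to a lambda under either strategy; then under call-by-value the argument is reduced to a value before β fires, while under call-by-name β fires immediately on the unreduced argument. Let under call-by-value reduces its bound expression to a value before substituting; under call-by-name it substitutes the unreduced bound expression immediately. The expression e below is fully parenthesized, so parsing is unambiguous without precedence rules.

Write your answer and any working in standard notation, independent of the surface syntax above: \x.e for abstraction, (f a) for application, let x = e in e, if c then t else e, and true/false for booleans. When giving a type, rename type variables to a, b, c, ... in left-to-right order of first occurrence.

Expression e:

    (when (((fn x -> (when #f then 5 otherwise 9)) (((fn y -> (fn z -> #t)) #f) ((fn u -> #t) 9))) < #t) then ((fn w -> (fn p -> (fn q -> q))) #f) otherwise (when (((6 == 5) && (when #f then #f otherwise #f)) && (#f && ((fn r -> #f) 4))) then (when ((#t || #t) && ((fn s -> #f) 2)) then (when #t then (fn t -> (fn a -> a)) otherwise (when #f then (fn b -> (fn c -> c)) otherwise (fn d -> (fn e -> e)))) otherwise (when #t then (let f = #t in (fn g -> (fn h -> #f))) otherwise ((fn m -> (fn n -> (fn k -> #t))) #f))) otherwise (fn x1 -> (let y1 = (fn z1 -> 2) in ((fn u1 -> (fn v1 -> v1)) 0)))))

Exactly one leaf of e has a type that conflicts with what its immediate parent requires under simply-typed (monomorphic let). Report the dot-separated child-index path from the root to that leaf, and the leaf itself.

Derivation:
  unify Bool ~ Bool
  unify Int ~ Int
\x._ : a -> Int
\z._ : c -> Bool
\y._ : b -> c -> Bool
  unify b -> c -> Bool ~ Bool -> d
  unify b ~ Bool
  unify c -> Bool ~ d
_ _ : c -> Bool
\u._ : e -> Bool
  unify e -> Bool ~ Int -> f
  unify e ~ Int
  unify Bool ~ f
_ _ : Bool
  unify c -> Bool ~ Bool -> g
  unify c ~ Bool
  unify Bool ~ g
_ _ : Bool
  unify a -> Int ~ Bool -> h
  unify a ~ Bool
  unify Int ~ h
_ _ : Int
  unify Int ~ Int
  unify Bool ~ Int
  FAIL: mismatch Bool ~ Int

Answer: 0.1 : true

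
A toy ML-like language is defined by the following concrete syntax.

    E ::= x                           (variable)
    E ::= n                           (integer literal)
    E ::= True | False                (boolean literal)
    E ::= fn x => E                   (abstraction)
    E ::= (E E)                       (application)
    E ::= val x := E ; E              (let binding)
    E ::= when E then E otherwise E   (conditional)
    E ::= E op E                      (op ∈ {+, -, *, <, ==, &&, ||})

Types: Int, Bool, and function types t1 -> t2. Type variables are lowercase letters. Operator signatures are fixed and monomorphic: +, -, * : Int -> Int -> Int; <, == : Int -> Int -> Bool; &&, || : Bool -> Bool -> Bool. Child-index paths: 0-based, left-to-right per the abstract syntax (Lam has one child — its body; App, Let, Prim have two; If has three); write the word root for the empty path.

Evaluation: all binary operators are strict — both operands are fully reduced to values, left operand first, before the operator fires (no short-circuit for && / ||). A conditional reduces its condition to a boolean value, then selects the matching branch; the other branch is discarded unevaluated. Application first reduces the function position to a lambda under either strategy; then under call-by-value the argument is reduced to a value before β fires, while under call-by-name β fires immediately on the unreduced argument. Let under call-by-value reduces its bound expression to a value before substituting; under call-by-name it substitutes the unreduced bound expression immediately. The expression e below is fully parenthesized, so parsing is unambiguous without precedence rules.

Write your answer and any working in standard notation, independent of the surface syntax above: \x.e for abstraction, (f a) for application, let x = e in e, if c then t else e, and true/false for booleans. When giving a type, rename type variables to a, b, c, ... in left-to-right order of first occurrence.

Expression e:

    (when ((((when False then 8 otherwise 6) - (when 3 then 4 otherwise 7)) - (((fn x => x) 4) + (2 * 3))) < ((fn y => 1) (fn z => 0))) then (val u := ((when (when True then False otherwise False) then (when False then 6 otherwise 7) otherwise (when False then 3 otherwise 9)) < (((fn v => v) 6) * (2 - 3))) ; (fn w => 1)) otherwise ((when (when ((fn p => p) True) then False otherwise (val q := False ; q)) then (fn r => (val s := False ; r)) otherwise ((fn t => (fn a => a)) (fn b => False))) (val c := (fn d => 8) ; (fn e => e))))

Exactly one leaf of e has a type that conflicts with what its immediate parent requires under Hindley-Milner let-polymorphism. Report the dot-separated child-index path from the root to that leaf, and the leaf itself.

Working:
  unify Bool ~ Bool
  unify Int ~ Int
  unify Int ~ Int
  unify Int ~ Bool
  FAIL: mismatch Int ~ Bool

Answer: 0.0.0.1.0 : 3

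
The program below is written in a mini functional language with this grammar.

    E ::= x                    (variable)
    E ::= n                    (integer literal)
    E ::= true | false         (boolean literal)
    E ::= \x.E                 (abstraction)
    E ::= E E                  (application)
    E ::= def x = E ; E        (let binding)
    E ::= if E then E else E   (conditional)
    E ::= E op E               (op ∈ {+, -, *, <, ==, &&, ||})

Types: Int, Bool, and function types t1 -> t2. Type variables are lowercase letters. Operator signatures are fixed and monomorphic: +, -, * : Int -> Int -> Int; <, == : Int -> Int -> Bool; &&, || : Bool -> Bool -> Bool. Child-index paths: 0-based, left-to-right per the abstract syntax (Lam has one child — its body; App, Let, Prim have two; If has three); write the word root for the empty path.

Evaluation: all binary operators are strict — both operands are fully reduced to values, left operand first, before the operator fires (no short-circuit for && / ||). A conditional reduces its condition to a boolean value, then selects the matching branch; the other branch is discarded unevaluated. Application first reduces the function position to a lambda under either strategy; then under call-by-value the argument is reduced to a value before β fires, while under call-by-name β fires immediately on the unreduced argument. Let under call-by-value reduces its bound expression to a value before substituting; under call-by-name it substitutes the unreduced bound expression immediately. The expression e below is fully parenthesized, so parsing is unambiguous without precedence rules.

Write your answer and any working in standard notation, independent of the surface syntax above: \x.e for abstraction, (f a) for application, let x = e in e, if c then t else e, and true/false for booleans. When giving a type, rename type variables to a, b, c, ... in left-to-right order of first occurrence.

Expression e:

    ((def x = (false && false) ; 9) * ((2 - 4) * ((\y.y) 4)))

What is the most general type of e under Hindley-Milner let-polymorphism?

Derivation:
  unify Bool ~ Bool
  unify Bool ~ Bool
let x : Bool
  unify Int ~ Int
  unify Int ~ Int
  unify Int ~ Int
  unify Int ~ Int
y : a
\y._ : a -> a
  unify a -> a ~ Int -> b
  unify a ~ Int
  unify Int ~ b
_ _ : Int
  unify Int ~ Int
  unify Int ~ Int

Answer: Int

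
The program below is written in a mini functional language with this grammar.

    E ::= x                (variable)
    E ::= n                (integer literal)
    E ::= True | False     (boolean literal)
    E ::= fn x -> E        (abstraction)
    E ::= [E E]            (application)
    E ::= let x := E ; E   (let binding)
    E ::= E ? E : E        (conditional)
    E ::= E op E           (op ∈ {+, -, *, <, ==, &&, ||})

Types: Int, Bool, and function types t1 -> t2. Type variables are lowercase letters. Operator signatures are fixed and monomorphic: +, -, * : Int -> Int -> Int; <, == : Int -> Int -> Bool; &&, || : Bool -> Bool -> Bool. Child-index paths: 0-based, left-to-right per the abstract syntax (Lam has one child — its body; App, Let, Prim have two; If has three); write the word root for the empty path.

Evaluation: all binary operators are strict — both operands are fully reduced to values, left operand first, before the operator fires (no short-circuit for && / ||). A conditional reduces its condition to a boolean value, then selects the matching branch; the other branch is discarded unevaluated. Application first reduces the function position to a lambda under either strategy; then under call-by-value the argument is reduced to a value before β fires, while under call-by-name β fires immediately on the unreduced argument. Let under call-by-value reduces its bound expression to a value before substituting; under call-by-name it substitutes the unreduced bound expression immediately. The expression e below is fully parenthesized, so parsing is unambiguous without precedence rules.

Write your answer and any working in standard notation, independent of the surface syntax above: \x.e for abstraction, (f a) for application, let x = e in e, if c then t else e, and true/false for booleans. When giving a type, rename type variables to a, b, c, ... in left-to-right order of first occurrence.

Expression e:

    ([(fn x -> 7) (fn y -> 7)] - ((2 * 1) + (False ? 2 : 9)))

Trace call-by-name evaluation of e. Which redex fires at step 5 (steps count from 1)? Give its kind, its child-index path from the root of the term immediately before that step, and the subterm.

Answer: delta at root : (7 - 11)

Trace:
step 0: (((\x.7) (\y.7)) - ((2 * 1) + (if false then 2 else 9)))
step 1: [beta@0] (7 - ((2 * 1) + (if false then 2 else 9)))
step 2: [delta@1.0] (7 - (2 + (if false then 2 else 9)))
step 3: [if@1.1] (7 - (2 + 9))
step 4: [delta@1] (7 - 11)
step 5: [delta@root] -4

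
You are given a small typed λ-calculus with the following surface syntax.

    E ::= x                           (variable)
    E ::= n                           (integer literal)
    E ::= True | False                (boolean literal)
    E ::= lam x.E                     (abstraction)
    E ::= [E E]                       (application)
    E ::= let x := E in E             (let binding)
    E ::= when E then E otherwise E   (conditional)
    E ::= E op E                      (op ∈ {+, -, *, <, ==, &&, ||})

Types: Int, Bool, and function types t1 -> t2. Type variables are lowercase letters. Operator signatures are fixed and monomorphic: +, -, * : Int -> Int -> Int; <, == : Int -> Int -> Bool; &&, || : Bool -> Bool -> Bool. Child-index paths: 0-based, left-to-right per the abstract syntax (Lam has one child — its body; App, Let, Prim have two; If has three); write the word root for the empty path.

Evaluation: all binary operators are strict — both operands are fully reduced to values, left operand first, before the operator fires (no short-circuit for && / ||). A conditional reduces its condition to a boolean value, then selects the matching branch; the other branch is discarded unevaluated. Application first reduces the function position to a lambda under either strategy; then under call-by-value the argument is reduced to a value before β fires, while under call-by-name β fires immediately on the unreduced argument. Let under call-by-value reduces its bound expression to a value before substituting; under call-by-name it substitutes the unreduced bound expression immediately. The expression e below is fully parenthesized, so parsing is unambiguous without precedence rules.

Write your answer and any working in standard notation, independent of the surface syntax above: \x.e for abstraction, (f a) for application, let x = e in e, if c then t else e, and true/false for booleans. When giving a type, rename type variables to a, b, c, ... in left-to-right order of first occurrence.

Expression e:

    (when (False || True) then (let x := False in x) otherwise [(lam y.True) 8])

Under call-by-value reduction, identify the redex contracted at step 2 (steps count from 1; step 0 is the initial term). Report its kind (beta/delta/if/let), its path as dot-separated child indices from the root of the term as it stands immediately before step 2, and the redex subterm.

Working:
step 0: (if (false || true) then (let x = false in x) else ((\y.true) 8))
step 1: [delta@0] (if true then (let x = false in x) else ((\y.true) 8))
step 2: [if@root] (let x = false in x)

Answer: if at root : (if true then (let x = false in x) else ((\y.true) 8))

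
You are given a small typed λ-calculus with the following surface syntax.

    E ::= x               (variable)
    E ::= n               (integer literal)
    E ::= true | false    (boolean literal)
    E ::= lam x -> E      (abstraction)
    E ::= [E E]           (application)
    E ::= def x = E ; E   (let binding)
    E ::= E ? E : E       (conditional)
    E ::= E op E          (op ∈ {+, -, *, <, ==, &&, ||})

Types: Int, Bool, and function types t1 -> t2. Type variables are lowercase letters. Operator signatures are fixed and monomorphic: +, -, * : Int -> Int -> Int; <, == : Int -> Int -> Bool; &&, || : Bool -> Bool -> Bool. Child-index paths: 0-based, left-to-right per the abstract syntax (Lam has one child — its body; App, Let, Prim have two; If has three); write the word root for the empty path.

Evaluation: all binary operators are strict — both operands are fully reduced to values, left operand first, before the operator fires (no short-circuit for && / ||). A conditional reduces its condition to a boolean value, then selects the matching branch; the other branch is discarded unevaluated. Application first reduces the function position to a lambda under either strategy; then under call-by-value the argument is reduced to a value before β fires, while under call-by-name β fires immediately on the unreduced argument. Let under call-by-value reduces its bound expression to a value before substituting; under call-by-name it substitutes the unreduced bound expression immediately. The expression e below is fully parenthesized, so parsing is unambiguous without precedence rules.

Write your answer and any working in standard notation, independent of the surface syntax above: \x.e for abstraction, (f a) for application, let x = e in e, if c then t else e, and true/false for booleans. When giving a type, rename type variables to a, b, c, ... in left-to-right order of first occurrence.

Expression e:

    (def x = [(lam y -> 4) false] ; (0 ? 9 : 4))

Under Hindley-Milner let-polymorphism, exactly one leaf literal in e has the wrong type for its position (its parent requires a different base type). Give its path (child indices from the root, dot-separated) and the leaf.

Derivation:
\y._ : a -> Int
  unify a -> Int ~ Bool -> b
  unify a ~ Bool
  unify Int ~ b
_ _ : Int
let x : Int
  unify Int ~ Bool
  FAIL: mismatch Int ~ Bool

Answer: 1.0 : 0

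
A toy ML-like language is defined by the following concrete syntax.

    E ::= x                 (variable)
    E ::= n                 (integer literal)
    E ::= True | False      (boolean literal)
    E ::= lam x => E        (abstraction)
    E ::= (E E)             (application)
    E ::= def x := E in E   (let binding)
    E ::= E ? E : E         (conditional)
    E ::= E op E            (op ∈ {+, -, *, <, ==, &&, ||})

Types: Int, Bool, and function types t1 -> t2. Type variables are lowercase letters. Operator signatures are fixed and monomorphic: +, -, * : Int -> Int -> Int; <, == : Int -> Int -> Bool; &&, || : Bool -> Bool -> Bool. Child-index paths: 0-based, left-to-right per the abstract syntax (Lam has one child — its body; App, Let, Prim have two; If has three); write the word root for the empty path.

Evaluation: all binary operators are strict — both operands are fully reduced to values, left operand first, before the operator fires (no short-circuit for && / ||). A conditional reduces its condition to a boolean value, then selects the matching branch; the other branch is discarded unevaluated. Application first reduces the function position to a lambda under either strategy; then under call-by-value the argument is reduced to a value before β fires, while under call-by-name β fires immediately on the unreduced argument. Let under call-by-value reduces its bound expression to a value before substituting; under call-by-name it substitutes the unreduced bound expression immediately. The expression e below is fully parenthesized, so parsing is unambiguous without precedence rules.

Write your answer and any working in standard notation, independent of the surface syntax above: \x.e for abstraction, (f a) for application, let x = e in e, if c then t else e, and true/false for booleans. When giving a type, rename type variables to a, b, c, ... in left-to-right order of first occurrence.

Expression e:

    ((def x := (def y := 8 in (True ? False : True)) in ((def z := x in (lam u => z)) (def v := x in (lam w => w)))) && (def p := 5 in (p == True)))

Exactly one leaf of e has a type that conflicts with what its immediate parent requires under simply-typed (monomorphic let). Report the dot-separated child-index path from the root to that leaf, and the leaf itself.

Working:
let y : Int
  unify Bool ~ Bool
  unify Bool ~ Bool
let x : Bool
x : Bool
let z : Bool
z : Bool
\u._ : a -> Bool
x : Bool
let v : Bool
w : b
\w._ : b -> b
  unify a -> Bool ~ (b -> b) -> c
  unify a ~ b -> b
  unify Bool ~ c
_ _ : Bool
  unify Bool ~ Bool
let p : Int
p : Int
  unify Int ~ Int
  unify Bool ~ Int
  FAIL: mismatch Bool ~ Int

Answer: 1.1.1 : true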